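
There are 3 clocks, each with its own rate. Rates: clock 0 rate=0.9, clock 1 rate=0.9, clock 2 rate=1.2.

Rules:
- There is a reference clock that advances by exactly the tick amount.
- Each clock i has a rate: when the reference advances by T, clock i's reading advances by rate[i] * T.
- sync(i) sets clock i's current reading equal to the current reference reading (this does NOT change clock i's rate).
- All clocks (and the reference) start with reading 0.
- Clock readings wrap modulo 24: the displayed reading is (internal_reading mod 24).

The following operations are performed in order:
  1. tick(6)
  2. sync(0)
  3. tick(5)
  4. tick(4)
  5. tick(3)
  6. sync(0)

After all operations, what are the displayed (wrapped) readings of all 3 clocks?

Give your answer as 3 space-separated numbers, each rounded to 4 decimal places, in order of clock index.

After op 1 tick(6): ref=6.0000 raw=[5.4000 5.4000 7.2000]
After op 2 sync(0): ref=6.0000 raw=[6.0000 5.4000 7.2000]
After op 3 tick(5): ref=11.0000 raw=[10.5000 9.9000 13.2000]
After op 4 tick(4): ref=15.0000 raw=[14.1000 13.5000 18.0000]
After op 5 tick(3): ref=18.0000 raw=[16.8000 16.2000 21.6000]
After op 6 sync(0): ref=18.0000 raw=[18.0000 16.2000 21.6000]
Wrap final raw readings (mod 24): 18.0000 mod 24 = 18.0000; 16.2000 mod 24 = 16.2000; 21.6000 mod 24 = 21.6000

Answer: 18.0000 16.2000 21.6000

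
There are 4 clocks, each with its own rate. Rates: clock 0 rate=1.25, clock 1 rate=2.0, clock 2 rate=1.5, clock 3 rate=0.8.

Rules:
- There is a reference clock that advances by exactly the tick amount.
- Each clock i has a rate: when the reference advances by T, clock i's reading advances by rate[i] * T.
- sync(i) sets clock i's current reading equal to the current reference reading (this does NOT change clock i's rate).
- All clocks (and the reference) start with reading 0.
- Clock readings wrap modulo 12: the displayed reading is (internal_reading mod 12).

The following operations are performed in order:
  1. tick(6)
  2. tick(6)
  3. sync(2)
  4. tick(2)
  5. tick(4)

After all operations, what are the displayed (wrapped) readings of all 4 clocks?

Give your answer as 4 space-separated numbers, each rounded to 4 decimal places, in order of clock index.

After op 1 tick(6): ref=6.0000 raw=[7.5000 12.0000 9.0000 4.8000]
After op 2 tick(6): ref=12.0000 raw=[15.0000 24.0000 18.0000 9.6000]
After op 3 sync(2): ref=12.0000 raw=[15.0000 24.0000 12.0000 9.6000]
After op 4 tick(2): ref=14.0000 raw=[17.5000 28.0000 15.0000 11.2000]
After op 5 tick(4): ref=18.0000 raw=[22.5000 36.0000 21.0000 14.4000]
Wrap final raw readings (mod 12): 22.5000 mod 12 = 10.5000; 36.0000 mod 12 = 0.0000; 21.0000 mod 12 = 9.0000; 14.4000 mod 12 = 2.4000

Answer: 10.5000 0.0000 9.0000 2.4000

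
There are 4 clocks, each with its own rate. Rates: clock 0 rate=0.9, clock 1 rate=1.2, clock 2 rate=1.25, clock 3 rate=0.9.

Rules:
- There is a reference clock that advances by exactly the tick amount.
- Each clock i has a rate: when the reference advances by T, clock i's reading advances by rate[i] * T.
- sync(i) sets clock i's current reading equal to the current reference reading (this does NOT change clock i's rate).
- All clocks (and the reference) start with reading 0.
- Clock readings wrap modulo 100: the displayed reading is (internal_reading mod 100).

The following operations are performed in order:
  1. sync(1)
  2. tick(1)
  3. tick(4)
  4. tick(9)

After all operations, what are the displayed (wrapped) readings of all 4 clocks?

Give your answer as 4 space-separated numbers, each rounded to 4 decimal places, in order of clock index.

After op 1 sync(1): ref=0.0000 raw=[0.0000 0.0000 0.0000 0.0000]
After op 2 tick(1): ref=1.0000 raw=[0.9000 1.2000 1.2500 0.9000]
After op 3 tick(4): ref=5.0000 raw=[4.5000 6.0000 6.2500 4.5000]
After op 4 tick(9): ref=14.0000 raw=[12.6000 16.8000 17.5000 12.6000]
Wrap final raw readings (mod 100): 12.6000 mod 100 = 12.6000; 16.8000 mod 100 = 16.8000; 17.5000 mod 100 = 17.5000; 12.6000 mod 100 = 12.6000

Answer: 12.6000 16.8000 17.5000 12.6000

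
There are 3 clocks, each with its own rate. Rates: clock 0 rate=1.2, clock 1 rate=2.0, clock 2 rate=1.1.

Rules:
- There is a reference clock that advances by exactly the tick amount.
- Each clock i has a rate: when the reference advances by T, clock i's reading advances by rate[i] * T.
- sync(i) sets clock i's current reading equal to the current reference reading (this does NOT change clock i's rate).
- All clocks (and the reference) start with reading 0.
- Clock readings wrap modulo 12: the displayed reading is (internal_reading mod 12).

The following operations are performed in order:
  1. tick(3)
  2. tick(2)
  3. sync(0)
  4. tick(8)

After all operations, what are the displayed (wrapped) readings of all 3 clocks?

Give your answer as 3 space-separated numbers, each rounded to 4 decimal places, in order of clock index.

Answer: 2.6000 2.0000 2.3000

Derivation:
After op 1 tick(3): ref=3.0000 raw=[3.6000 6.0000 3.3000]
After op 2 tick(2): ref=5.0000 raw=[6.0000 10.0000 5.5000]
After op 3 sync(0): ref=5.0000 raw=[5.0000 10.0000 5.5000]
After op 4 tick(8): ref=13.0000 raw=[14.6000 26.0000 14.3000]
Wrap final raw readings (mod 12): 14.6000 mod 12 = 2.6000; 26.0000 mod 12 = 2.0000; 14.3000 mod 12 = 2.3000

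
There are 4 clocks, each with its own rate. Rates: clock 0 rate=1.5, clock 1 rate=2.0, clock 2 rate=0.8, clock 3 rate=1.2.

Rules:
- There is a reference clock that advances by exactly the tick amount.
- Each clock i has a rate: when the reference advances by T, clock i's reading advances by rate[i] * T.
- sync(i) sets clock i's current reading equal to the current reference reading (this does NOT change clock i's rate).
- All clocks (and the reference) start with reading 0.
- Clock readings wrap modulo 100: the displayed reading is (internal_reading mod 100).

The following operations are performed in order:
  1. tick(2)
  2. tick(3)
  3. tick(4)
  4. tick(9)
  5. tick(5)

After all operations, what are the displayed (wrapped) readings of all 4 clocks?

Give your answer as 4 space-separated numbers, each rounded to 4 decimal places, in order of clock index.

After op 1 tick(2): ref=2.0000 raw=[3.0000 4.0000 1.6000 2.4000]
After op 2 tick(3): ref=5.0000 raw=[7.5000 10.0000 4.0000 6.0000]
After op 3 tick(4): ref=9.0000 raw=[13.5000 18.0000 7.2000 10.8000]
After op 4 tick(9): ref=18.0000 raw=[27.0000 36.0000 14.4000 21.6000]
After op 5 tick(5): ref=23.0000 raw=[34.5000 46.0000 18.4000 27.6000]
Wrap final raw readings (mod 100): 34.5000 mod 100 = 34.5000; 46.0000 mod 100 = 46.0000; 18.4000 mod 100 = 18.4000; 27.6000 mod 100 = 27.6000

Answer: 34.5000 46.0000 18.4000 27.6000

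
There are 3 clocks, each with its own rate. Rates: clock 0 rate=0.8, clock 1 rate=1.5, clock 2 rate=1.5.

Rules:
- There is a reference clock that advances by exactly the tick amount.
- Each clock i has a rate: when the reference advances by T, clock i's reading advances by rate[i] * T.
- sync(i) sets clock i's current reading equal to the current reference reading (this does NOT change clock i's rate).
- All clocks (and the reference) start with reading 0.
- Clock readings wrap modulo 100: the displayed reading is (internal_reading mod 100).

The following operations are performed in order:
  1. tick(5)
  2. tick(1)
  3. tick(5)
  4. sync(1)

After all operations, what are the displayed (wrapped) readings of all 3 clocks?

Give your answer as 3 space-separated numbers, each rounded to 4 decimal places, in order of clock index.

Answer: 8.8000 11.0000 16.5000

Derivation:
After op 1 tick(5): ref=5.0000 raw=[4.0000 7.5000 7.5000]
After op 2 tick(1): ref=6.0000 raw=[4.8000 9.0000 9.0000]
After op 3 tick(5): ref=11.0000 raw=[8.8000 16.5000 16.5000]
After op 4 sync(1): ref=11.0000 raw=[8.8000 11.0000 16.5000]
Wrap final raw readings (mod 100): 8.8000 mod 100 = 8.8000; 11.0000 mod 100 = 11.0000; 16.5000 mod 100 = 16.5000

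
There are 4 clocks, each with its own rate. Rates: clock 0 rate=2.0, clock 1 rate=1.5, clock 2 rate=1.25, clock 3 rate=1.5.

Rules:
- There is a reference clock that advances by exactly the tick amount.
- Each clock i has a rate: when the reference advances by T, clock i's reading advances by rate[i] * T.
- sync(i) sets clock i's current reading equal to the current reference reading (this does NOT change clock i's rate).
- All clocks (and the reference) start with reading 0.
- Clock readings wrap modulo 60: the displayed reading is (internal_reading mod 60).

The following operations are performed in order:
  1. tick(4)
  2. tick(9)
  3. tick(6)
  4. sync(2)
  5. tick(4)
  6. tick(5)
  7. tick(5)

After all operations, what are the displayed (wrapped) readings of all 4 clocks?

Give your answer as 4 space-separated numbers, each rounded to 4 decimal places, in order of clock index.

After op 1 tick(4): ref=4.0000 raw=[8.0000 6.0000 5.0000 6.0000]
After op 2 tick(9): ref=13.0000 raw=[26.0000 19.5000 16.2500 19.5000]
After op 3 tick(6): ref=19.0000 raw=[38.0000 28.5000 23.7500 28.5000]
After op 4 sync(2): ref=19.0000 raw=[38.0000 28.5000 19.0000 28.5000]
After op 5 tick(4): ref=23.0000 raw=[46.0000 34.5000 24.0000 34.5000]
After op 6 tick(5): ref=28.0000 raw=[56.0000 42.0000 30.2500 42.0000]
After op 7 tick(5): ref=33.0000 raw=[66.0000 49.5000 36.5000 49.5000]
Wrap final raw readings (mod 60): 66.0000 mod 60 = 6.0000; 49.5000 mod 60 = 49.5000; 36.5000 mod 60 = 36.5000; 49.5000 mod 60 = 49.5000

Answer: 6.0000 49.5000 36.5000 49.5000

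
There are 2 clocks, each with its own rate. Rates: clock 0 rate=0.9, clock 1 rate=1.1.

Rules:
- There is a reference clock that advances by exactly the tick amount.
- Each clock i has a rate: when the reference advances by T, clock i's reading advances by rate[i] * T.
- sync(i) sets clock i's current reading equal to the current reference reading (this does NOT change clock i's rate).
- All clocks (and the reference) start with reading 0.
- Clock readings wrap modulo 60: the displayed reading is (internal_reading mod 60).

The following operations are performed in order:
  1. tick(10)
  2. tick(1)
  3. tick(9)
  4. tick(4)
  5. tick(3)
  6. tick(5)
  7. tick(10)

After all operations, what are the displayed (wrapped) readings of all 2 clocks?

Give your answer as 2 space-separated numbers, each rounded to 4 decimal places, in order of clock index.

Answer: 37.8000 46.2000

Derivation:
After op 1 tick(10): ref=10.0000 raw=[9.0000 11.0000]
After op 2 tick(1): ref=11.0000 raw=[9.9000 12.1000]
After op 3 tick(9): ref=20.0000 raw=[18.0000 22.0000]
After op 4 tick(4): ref=24.0000 raw=[21.6000 26.4000]
After op 5 tick(3): ref=27.0000 raw=[24.3000 29.7000]
After op 6 tick(5): ref=32.0000 raw=[28.8000 35.2000]
After op 7 tick(10): ref=42.0000 raw=[37.8000 46.2000]
Wrap final raw readings (mod 60): 37.8000 mod 60 = 37.8000; 46.2000 mod 60 = 46.2000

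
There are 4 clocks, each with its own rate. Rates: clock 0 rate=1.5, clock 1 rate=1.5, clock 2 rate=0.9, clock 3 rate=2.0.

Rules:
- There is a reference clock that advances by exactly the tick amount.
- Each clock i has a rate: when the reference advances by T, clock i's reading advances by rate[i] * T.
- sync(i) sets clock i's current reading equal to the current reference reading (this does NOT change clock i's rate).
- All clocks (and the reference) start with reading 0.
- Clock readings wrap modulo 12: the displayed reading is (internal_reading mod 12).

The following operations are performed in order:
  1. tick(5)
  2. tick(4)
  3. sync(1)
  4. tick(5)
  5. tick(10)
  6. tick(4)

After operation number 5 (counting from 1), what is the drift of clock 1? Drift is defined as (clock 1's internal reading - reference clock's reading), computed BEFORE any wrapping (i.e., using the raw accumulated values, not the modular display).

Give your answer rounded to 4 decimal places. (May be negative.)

After op 1 tick(5): ref=5.0000 raw=[7.5000 7.5000 4.5000 10.0000]
After op 2 tick(4): ref=9.0000 raw=[13.5000 13.5000 8.1000 18.0000]
After op 3 sync(1): ref=9.0000 raw=[13.5000 9.0000 8.1000 18.0000]
After op 4 tick(5): ref=14.0000 raw=[21.0000 16.5000 12.6000 28.0000]
After op 5 tick(10): ref=24.0000 raw=[36.0000 31.5000 21.6000 48.0000]
Drift of clock 1 after op 5: 31.5000 - 24.0000 = 7.5000

Answer: 7.5000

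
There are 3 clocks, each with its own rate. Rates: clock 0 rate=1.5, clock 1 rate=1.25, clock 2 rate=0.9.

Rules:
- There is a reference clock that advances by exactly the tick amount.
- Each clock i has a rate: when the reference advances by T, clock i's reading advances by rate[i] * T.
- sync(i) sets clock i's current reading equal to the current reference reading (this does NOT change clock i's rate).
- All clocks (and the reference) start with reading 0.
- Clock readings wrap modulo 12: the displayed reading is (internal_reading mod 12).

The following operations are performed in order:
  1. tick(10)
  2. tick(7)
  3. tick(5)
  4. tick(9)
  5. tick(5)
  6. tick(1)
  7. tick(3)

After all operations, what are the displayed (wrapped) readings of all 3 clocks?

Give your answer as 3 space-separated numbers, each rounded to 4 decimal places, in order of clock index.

After op 1 tick(10): ref=10.0000 raw=[15.0000 12.5000 9.0000]
After op 2 tick(7): ref=17.0000 raw=[25.5000 21.2500 15.3000]
After op 3 tick(5): ref=22.0000 raw=[33.0000 27.5000 19.8000]
After op 4 tick(9): ref=31.0000 raw=[46.5000 38.7500 27.9000]
After op 5 tick(5): ref=36.0000 raw=[54.0000 45.0000 32.4000]
After op 6 tick(1): ref=37.0000 raw=[55.5000 46.2500 33.3000]
After op 7 tick(3): ref=40.0000 raw=[60.0000 50.0000 36.0000]
Wrap final raw readings (mod 12): 60.0000 mod 12 = 0.0000; 50.0000 mod 12 = 2.0000; 36.0000 mod 12 = 0.0000

Answer: 0.0000 2.0000 0.0000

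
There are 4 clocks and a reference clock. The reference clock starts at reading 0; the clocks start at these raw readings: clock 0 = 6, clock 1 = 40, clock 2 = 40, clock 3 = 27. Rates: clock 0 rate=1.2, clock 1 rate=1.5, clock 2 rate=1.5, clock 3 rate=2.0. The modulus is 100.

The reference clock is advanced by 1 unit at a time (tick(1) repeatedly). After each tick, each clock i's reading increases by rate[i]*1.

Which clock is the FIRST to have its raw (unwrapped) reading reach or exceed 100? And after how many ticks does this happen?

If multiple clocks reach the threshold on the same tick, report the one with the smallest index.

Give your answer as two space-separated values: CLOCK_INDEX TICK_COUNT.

Answer: 3 37

Derivation:
clock 0: start=6, rate=1.2, needs 100-6 = 94; ticks = ceil(94/1.2) = ceil(78.3333) = 79; reading at tick 79 = 6 + 1.2*79 = 100.8000
clock 1: start=40, rate=1.5, needs 100-40 = 60; ticks = ceil(60/1.5) = ceil(40.0000) = 40; reading at tick 40 = 40 + 1.5*40 = 100.0000
clock 2: start=40, rate=1.5, needs 100-40 = 60; ticks = ceil(60/1.5) = ceil(40.0000) = 40; reading at tick 40 = 40 + 1.5*40 = 100.0000
clock 3: start=27, rate=2.0, needs 100-27 = 73; ticks = ceil(73/2.0) = ceil(36.5000) = 37; reading at tick 37 = 27 + 2.0*37 = 101.0000
Minimum tick count = 37; winners = [3]; smallest index = 3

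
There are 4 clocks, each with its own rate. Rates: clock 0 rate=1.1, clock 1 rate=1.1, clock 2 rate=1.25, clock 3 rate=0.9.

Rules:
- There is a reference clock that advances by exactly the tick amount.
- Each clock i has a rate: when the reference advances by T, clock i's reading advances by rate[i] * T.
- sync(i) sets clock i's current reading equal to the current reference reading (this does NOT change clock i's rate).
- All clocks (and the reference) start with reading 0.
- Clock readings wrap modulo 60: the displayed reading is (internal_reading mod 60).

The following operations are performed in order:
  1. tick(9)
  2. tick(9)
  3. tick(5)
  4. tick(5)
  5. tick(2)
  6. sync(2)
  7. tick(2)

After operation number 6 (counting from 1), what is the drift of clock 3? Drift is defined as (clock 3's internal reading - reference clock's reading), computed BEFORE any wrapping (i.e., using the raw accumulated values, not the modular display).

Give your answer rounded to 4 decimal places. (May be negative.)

Answer: -3.0000

Derivation:
After op 1 tick(9): ref=9.0000 raw=[9.9000 9.9000 11.2500 8.1000]
After op 2 tick(9): ref=18.0000 raw=[19.8000 19.8000 22.5000 16.2000]
After op 3 tick(5): ref=23.0000 raw=[25.3000 25.3000 28.7500 20.7000]
After op 4 tick(5): ref=28.0000 raw=[30.8000 30.8000 35.0000 25.2000]
After op 5 tick(2): ref=30.0000 raw=[33.0000 33.0000 37.5000 27.0000]
After op 6 sync(2): ref=30.0000 raw=[33.0000 33.0000 30.0000 27.0000]
Drift of clock 3 after op 6: 27.0000 - 30.0000 = -3.0000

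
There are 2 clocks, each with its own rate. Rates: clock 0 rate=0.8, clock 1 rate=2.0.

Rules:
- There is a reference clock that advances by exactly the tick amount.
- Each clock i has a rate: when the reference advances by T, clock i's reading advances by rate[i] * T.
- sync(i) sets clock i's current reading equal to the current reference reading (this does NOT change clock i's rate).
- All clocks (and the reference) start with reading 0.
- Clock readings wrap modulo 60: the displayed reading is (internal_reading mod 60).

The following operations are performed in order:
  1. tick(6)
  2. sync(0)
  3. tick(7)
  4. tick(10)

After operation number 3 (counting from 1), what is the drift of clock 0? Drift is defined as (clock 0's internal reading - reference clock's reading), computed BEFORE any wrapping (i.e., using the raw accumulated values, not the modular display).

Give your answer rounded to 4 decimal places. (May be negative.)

Answer: -1.4000

Derivation:
After op 1 tick(6): ref=6.0000 raw=[4.8000 12.0000]
After op 2 sync(0): ref=6.0000 raw=[6.0000 12.0000]
After op 3 tick(7): ref=13.0000 raw=[11.6000 26.0000]
Drift of clock 0 after op 3: 11.6000 - 13.0000 = -1.4000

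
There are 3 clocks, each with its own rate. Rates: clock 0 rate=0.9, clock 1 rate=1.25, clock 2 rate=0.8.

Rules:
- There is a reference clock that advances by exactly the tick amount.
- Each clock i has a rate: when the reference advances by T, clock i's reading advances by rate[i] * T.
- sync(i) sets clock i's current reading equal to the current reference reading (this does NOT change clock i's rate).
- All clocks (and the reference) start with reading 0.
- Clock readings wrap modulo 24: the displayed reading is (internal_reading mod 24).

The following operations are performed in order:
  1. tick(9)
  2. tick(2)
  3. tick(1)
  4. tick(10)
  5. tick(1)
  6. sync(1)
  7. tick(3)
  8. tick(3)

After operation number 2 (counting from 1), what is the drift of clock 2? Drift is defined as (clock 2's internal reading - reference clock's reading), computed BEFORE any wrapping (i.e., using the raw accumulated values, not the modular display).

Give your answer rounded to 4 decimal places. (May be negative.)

After op 1 tick(9): ref=9.0000 raw=[8.1000 11.2500 7.2000]
After op 2 tick(2): ref=11.0000 raw=[9.9000 13.7500 8.8000]
Drift of clock 2 after op 2: 8.8000 - 11.0000 = -2.2000

Answer: -2.2000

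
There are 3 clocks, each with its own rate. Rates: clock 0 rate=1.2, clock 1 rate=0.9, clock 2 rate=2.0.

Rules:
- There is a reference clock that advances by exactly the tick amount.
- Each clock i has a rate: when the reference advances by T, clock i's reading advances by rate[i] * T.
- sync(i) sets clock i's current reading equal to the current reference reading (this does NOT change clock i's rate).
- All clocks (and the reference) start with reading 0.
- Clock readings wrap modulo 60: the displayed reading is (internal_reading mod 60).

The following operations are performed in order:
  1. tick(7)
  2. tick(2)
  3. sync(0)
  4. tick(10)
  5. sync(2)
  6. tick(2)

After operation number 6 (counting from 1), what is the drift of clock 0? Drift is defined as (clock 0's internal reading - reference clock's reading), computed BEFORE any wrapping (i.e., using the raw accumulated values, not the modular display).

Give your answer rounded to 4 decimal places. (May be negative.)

After op 1 tick(7): ref=7.0000 raw=[8.4000 6.3000 14.0000]
After op 2 tick(2): ref=9.0000 raw=[10.8000 8.1000 18.0000]
After op 3 sync(0): ref=9.0000 raw=[9.0000 8.1000 18.0000]
After op 4 tick(10): ref=19.0000 raw=[21.0000 17.1000 38.0000]
After op 5 sync(2): ref=19.0000 raw=[21.0000 17.1000 19.0000]
After op 6 tick(2): ref=21.0000 raw=[23.4000 18.9000 23.0000]
Drift of clock 0 after op 6: 23.4000 - 21.0000 = 2.4000

Answer: 2.4000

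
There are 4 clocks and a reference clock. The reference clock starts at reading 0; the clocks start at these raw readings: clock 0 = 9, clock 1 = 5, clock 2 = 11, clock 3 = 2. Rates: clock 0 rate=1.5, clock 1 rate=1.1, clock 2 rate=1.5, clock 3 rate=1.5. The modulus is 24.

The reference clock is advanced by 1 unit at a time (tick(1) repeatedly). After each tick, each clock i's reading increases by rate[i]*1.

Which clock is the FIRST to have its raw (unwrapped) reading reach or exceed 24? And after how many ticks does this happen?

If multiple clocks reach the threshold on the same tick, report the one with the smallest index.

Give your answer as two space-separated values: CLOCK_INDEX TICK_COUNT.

Answer: 2 9

Derivation:
clock 0: start=9, rate=1.5, needs 24-9 = 15; ticks = ceil(15/1.5) = ceil(10.0000) = 10; reading at tick 10 = 9 + 1.5*10 = 24.0000
clock 1: start=5, rate=1.1, needs 24-5 = 19; ticks = ceil(19/1.1) = ceil(17.2727) = 18; reading at tick 18 = 5 + 1.1*18 = 24.8000
clock 2: start=11, rate=1.5, needs 24-11 = 13; ticks = ceil(13/1.5) = ceil(8.6667) = 9; reading at tick 9 = 11 + 1.5*9 = 24.5000
clock 3: start=2, rate=1.5, needs 24-2 = 22; ticks = ceil(22/1.5) = ceil(14.6667) = 15; reading at tick 15 = 2 + 1.5*15 = 24.5000
Minimum tick count = 9; winners = [2]; smallest index = 2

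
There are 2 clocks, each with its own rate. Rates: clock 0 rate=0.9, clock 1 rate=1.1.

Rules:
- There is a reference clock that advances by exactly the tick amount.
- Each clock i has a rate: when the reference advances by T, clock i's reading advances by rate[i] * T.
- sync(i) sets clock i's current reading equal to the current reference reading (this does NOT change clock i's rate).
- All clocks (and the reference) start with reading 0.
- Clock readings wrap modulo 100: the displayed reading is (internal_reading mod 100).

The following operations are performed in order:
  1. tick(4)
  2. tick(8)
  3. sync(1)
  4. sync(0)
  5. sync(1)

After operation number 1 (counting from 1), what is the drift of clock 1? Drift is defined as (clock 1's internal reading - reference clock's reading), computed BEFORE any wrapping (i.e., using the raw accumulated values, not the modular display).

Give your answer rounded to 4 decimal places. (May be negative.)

After op 1 tick(4): ref=4.0000 raw=[3.6000 4.4000]
Drift of clock 1 after op 1: 4.4000 - 4.0000 = 0.4000

Answer: 0.4000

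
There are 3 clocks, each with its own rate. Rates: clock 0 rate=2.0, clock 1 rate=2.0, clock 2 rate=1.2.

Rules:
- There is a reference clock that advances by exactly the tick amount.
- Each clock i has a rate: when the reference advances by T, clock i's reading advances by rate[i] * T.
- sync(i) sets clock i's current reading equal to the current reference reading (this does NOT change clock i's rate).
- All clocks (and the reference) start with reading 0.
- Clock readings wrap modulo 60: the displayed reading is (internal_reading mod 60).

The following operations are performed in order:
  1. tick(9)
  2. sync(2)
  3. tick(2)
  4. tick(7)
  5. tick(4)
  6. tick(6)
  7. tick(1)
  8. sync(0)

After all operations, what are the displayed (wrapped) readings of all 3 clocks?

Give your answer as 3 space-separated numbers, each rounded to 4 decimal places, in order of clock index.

After op 1 tick(9): ref=9.0000 raw=[18.0000 18.0000 10.8000]
After op 2 sync(2): ref=9.0000 raw=[18.0000 18.0000 9.0000]
After op 3 tick(2): ref=11.0000 raw=[22.0000 22.0000 11.4000]
After op 4 tick(7): ref=18.0000 raw=[36.0000 36.0000 19.8000]
After op 5 tick(4): ref=22.0000 raw=[44.0000 44.0000 24.6000]
After op 6 tick(6): ref=28.0000 raw=[56.0000 56.0000 31.8000]
After op 7 tick(1): ref=29.0000 raw=[58.0000 58.0000 33.0000]
After op 8 sync(0): ref=29.0000 raw=[29.0000 58.0000 33.0000]
Wrap final raw readings (mod 60): 29.0000 mod 60 = 29.0000; 58.0000 mod 60 = 58.0000; 33.0000 mod 60 = 33.0000

Answer: 29.0000 58.0000 33.0000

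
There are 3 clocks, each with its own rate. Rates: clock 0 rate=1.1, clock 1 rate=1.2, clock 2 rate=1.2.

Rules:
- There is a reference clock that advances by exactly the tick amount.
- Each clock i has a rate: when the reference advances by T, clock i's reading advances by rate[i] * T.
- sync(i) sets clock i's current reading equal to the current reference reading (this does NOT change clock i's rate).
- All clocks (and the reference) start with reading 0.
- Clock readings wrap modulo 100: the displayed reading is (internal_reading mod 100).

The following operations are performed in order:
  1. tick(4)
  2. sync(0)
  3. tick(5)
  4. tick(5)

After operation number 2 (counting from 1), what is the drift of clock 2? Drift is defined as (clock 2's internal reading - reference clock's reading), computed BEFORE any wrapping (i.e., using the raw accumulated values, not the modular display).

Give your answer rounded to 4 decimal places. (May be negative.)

Answer: 0.8000

Derivation:
After op 1 tick(4): ref=4.0000 raw=[4.4000 4.8000 4.8000]
After op 2 sync(0): ref=4.0000 raw=[4.0000 4.8000 4.8000]
Drift of clock 2 after op 2: 4.8000 - 4.0000 = 0.8000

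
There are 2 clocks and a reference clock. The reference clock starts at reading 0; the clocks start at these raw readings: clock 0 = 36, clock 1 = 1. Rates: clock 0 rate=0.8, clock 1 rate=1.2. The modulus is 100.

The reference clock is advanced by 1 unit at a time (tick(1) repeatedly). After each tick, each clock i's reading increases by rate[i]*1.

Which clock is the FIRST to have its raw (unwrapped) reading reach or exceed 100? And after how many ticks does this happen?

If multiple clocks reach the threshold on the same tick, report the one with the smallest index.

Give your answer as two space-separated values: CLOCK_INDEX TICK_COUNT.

Answer: 0 80

Derivation:
clock 0: start=36, rate=0.8, needs 100-36 = 64; ticks = ceil(64/0.8) = ceil(80.0000) = 80; reading at tick 80 = 36 + 0.8*80 = 100.0000
clock 1: start=1, rate=1.2, needs 100-1 = 99; ticks = ceil(99/1.2) = ceil(82.5000) = 83; reading at tick 83 = 1 + 1.2*83 = 100.6000
Minimum tick count = 80; winners = [0]; smallest index = 0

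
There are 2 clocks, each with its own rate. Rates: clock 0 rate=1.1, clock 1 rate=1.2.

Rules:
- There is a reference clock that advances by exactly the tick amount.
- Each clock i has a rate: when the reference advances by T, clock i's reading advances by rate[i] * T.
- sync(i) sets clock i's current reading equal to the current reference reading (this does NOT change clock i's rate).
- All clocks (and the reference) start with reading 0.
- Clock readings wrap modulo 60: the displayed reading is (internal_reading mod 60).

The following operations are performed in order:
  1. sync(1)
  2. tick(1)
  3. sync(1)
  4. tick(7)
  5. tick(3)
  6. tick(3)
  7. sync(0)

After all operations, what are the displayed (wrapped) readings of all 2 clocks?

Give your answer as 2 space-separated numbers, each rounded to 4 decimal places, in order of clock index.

After op 1 sync(1): ref=0.0000 raw=[0.0000 0.0000]
After op 2 tick(1): ref=1.0000 raw=[1.1000 1.2000]
After op 3 sync(1): ref=1.0000 raw=[1.1000 1.0000]
After op 4 tick(7): ref=8.0000 raw=[8.8000 9.4000]
After op 5 tick(3): ref=11.0000 raw=[12.1000 13.0000]
After op 6 tick(3): ref=14.0000 raw=[15.4000 16.6000]
After op 7 sync(0): ref=14.0000 raw=[14.0000 16.6000]
Wrap final raw readings (mod 60): 14.0000 mod 60 = 14.0000; 16.6000 mod 60 = 16.6000

Answer: 14.0000 16.6000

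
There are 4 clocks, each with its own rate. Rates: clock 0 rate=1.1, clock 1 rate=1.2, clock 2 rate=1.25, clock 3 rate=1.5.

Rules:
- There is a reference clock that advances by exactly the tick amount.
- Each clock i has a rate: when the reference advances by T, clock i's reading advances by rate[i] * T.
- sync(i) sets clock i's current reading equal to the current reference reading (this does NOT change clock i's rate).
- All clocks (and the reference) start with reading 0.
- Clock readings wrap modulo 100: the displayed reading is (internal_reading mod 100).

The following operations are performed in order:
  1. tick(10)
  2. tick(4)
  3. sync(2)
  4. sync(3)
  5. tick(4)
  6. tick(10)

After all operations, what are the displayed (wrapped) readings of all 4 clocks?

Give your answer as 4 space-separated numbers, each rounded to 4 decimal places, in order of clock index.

After op 1 tick(10): ref=10.0000 raw=[11.0000 12.0000 12.5000 15.0000]
After op 2 tick(4): ref=14.0000 raw=[15.4000 16.8000 17.5000 21.0000]
After op 3 sync(2): ref=14.0000 raw=[15.4000 16.8000 14.0000 21.0000]
After op 4 sync(3): ref=14.0000 raw=[15.4000 16.8000 14.0000 14.0000]
After op 5 tick(4): ref=18.0000 raw=[19.8000 21.6000 19.0000 20.0000]
After op 6 tick(10): ref=28.0000 raw=[30.8000 33.6000 31.5000 35.0000]
Wrap final raw readings (mod 100): 30.8000 mod 100 = 30.8000; 33.6000 mod 100 = 33.6000; 31.5000 mod 100 = 31.5000; 35.0000 mod 100 = 35.0000

Answer: 30.8000 33.6000 31.5000 35.0000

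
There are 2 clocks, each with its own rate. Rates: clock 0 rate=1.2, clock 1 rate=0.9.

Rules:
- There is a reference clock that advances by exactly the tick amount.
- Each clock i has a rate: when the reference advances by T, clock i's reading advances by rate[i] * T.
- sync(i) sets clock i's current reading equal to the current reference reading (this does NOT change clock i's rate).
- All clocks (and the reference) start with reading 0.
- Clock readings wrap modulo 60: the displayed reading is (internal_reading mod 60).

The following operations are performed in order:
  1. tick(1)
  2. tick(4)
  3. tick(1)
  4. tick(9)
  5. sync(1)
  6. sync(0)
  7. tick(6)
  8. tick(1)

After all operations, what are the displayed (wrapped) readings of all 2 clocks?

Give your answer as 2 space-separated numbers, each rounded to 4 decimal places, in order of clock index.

Answer: 23.4000 21.3000

Derivation:
After op 1 tick(1): ref=1.0000 raw=[1.2000 0.9000]
After op 2 tick(4): ref=5.0000 raw=[6.0000 4.5000]
After op 3 tick(1): ref=6.0000 raw=[7.2000 5.4000]
After op 4 tick(9): ref=15.0000 raw=[18.0000 13.5000]
After op 5 sync(1): ref=15.0000 raw=[18.0000 15.0000]
After op 6 sync(0): ref=15.0000 raw=[15.0000 15.0000]
After op 7 tick(6): ref=21.0000 raw=[22.2000 20.4000]
After op 8 tick(1): ref=22.0000 raw=[23.4000 21.3000]
Wrap final raw readings (mod 60): 23.4000 mod 60 = 23.4000; 21.3000 mod 60 = 21.3000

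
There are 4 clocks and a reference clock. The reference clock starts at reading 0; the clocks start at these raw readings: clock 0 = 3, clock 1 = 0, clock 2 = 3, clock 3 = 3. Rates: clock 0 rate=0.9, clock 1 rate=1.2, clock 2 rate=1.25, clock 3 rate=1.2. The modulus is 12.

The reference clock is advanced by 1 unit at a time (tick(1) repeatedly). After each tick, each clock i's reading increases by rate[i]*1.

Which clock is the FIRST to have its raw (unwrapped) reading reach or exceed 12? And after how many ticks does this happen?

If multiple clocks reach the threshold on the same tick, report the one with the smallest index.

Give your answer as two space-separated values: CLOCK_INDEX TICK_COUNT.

clock 0: start=3, rate=0.9, needs 12-3 = 9; ticks = ceil(9/0.9) = ceil(10.0000) = 10; reading at tick 10 = 3 + 0.9*10 = 12.0000
clock 1: start=0, rate=1.2, needs 12-0 = 12; ticks = ceil(12/1.2) = ceil(10.0000) = 10; reading at tick 10 = 0 + 1.2*10 = 12.0000
clock 2: start=3, rate=1.25, needs 12-3 = 9; ticks = ceil(9/1.25) = ceil(7.2000) = 8; reading at tick 8 = 3 + 1.25*8 = 13.0000
clock 3: start=3, rate=1.2, needs 12-3 = 9; ticks = ceil(9/1.2) = ceil(7.5000) = 8; reading at tick 8 = 3 + 1.2*8 = 12.6000
Minimum tick count = 8; winners = [2, 3]; smallest index = 2

Answer: 2 8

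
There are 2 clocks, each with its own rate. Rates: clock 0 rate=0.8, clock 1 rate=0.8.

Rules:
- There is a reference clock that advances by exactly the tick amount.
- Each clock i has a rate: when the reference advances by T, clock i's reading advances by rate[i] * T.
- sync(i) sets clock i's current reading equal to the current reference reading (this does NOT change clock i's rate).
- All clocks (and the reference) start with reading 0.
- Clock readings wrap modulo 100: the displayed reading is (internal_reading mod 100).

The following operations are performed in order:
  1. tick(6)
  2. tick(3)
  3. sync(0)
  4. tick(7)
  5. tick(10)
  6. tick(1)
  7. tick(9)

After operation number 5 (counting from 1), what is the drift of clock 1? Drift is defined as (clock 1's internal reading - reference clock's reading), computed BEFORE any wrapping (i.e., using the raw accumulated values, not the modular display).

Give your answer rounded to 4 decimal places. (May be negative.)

After op 1 tick(6): ref=6.0000 raw=[4.8000 4.8000]
After op 2 tick(3): ref=9.0000 raw=[7.2000 7.2000]
After op 3 sync(0): ref=9.0000 raw=[9.0000 7.2000]
After op 4 tick(7): ref=16.0000 raw=[14.6000 12.8000]
After op 5 tick(10): ref=26.0000 raw=[22.6000 20.8000]
Drift of clock 1 after op 5: 20.8000 - 26.0000 = -5.2000

Answer: -5.2000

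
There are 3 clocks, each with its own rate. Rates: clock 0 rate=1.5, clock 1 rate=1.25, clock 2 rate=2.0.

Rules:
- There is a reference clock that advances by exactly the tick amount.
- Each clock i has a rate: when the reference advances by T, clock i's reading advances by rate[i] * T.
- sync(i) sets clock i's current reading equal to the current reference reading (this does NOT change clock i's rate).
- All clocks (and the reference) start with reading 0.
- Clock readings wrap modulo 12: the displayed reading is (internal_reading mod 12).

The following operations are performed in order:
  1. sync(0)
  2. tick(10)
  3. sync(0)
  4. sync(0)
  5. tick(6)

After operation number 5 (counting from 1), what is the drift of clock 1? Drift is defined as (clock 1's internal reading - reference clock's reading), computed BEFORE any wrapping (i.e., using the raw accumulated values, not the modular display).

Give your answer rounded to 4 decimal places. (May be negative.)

After op 1 sync(0): ref=0.0000 raw=[0.0000 0.0000 0.0000]
After op 2 tick(10): ref=10.0000 raw=[15.0000 12.5000 20.0000]
After op 3 sync(0): ref=10.0000 raw=[10.0000 12.5000 20.0000]
After op 4 sync(0): ref=10.0000 raw=[10.0000 12.5000 20.0000]
After op 5 tick(6): ref=16.0000 raw=[19.0000 20.0000 32.0000]
Drift of clock 1 after op 5: 20.0000 - 16.0000 = 4.0000

Answer: 4.0000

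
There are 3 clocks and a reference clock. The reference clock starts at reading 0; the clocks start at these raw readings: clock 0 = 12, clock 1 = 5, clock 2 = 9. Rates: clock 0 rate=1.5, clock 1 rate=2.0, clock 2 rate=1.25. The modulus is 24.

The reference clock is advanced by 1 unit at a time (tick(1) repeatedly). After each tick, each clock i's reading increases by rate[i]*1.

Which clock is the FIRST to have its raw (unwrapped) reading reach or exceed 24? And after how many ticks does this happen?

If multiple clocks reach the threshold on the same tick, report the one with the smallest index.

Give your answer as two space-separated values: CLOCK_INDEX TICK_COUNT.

Answer: 0 8

Derivation:
clock 0: start=12, rate=1.5, needs 24-12 = 12; ticks = ceil(12/1.5) = ceil(8.0000) = 8; reading at tick 8 = 12 + 1.5*8 = 24.0000
clock 1: start=5, rate=2.0, needs 24-5 = 19; ticks = ceil(19/2.0) = ceil(9.5000) = 10; reading at tick 10 = 5 + 2.0*10 = 25.0000
clock 2: start=9, rate=1.25, needs 24-9 = 15; ticks = ceil(15/1.25) = ceil(12.0000) = 12; reading at tick 12 = 9 + 1.25*12 = 24.0000
Minimum tick count = 8; winners = [0]; smallest index = 0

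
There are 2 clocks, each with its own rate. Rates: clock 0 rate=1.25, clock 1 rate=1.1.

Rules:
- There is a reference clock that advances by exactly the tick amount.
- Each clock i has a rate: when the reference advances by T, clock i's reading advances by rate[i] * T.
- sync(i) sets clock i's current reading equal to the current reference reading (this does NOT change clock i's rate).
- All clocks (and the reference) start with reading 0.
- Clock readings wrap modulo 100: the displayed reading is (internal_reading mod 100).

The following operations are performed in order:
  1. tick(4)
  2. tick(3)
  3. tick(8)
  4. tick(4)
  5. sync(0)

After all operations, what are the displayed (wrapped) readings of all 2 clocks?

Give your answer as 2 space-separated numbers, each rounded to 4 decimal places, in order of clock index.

Answer: 19.0000 20.9000

Derivation:
After op 1 tick(4): ref=4.0000 raw=[5.0000 4.4000]
After op 2 tick(3): ref=7.0000 raw=[8.7500 7.7000]
After op 3 tick(8): ref=15.0000 raw=[18.7500 16.5000]
After op 4 tick(4): ref=19.0000 raw=[23.7500 20.9000]
After op 5 sync(0): ref=19.0000 raw=[19.0000 20.9000]
Wrap final raw readings (mod 100): 19.0000 mod 100 = 19.0000; 20.9000 mod 100 = 20.9000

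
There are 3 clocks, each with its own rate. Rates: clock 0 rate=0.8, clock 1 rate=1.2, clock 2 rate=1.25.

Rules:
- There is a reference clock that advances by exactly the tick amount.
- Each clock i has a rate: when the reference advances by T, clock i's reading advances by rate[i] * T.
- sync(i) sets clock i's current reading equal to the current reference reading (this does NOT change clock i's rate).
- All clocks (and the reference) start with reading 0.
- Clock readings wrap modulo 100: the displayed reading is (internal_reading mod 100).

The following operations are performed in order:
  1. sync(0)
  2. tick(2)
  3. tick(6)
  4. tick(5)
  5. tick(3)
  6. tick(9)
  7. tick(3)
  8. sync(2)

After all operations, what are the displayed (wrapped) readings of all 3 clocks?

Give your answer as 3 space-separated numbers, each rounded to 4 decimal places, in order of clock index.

Answer: 22.4000 33.6000 28.0000

Derivation:
After op 1 sync(0): ref=0.0000 raw=[0.0000 0.0000 0.0000]
After op 2 tick(2): ref=2.0000 raw=[1.6000 2.4000 2.5000]
After op 3 tick(6): ref=8.0000 raw=[6.4000 9.6000 10.0000]
After op 4 tick(5): ref=13.0000 raw=[10.4000 15.6000 16.2500]
After op 5 tick(3): ref=16.0000 raw=[12.8000 19.2000 20.0000]
After op 6 tick(9): ref=25.0000 raw=[20.0000 30.0000 31.2500]
After op 7 tick(3): ref=28.0000 raw=[22.4000 33.6000 35.0000]
After op 8 sync(2): ref=28.0000 raw=[22.4000 33.6000 28.0000]
Wrap final raw readings (mod 100): 22.4000 mod 100 = 22.4000; 33.6000 mod 100 = 33.6000; 28.0000 mod 100 = 28.0000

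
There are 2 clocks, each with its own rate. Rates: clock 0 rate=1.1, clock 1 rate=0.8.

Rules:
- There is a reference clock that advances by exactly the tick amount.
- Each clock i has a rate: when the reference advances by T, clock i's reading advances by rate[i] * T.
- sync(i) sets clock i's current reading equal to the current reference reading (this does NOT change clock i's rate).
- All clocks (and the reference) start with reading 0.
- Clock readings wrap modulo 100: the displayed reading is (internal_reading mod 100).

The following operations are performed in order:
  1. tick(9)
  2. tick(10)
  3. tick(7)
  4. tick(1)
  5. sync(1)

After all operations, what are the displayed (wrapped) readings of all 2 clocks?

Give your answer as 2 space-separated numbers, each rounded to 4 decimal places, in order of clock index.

After op 1 tick(9): ref=9.0000 raw=[9.9000 7.2000]
After op 2 tick(10): ref=19.0000 raw=[20.9000 15.2000]
After op 3 tick(7): ref=26.0000 raw=[28.6000 20.8000]
After op 4 tick(1): ref=27.0000 raw=[29.7000 21.6000]
After op 5 sync(1): ref=27.0000 raw=[29.7000 27.0000]
Wrap final raw readings (mod 100): 29.7000 mod 100 = 29.7000; 27.0000 mod 100 = 27.0000

Answer: 29.7000 27.0000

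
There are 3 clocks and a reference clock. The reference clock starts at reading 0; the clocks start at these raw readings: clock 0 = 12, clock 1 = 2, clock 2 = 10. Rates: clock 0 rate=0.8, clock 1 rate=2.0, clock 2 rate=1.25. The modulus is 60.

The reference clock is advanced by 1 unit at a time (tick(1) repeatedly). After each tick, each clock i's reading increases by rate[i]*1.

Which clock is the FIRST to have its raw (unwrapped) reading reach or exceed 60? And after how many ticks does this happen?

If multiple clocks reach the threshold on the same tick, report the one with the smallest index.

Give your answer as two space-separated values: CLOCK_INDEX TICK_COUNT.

clock 0: start=12, rate=0.8, needs 60-12 = 48; ticks = ceil(48/0.8) = ceil(60.0000) = 60; reading at tick 60 = 12 + 0.8*60 = 60.0000
clock 1: start=2, rate=2.0, needs 60-2 = 58; ticks = ceil(58/2.0) = ceil(29.0000) = 29; reading at tick 29 = 2 + 2.0*29 = 60.0000
clock 2: start=10, rate=1.25, needs 60-10 = 50; ticks = ceil(50/1.25) = ceil(40.0000) = 40; reading at tick 40 = 10 + 1.25*40 = 60.0000
Minimum tick count = 29; winners = [1]; smallest index = 1

Answer: 1 29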